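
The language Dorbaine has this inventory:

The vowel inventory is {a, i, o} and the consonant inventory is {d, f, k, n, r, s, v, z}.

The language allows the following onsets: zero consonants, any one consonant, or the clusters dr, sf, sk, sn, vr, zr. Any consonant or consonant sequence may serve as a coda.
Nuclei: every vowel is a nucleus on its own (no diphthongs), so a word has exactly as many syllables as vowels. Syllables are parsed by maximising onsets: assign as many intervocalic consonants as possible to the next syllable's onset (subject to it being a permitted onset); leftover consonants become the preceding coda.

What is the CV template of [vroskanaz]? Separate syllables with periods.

CCV.CCV.CVC

The vowels are o, a, a — 3 nuclei, so 3 syllables.
σ1/σ2 boundary: /sk/ — entire cluster is a permitted onset → onset /sk/, coda ∅.
σ2/σ3 boundary: just /n/ — single C goes to the following onset.
Syllabification: vro.ska.naz.
Mapping each syllable to C/V: /vro/ → CCV, /ska/ → CCV, /naz/ → CVC.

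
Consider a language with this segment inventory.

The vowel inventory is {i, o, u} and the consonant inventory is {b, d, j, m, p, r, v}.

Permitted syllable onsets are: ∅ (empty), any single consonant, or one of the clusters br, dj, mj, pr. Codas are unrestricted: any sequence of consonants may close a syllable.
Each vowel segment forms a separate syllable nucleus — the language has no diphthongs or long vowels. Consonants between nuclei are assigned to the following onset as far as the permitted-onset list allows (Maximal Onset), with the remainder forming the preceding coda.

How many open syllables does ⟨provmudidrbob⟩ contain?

1

Vowels present: o, u, i, o; each is a nucleus, giving 4 syllables.
/o…u/ gap (V1→V2): /vm/ splits as /v/ + /m/ (/m/ is the longest suffix that is a licit onset).
/u…i/ gap (V2→V3): just /d/ — single C goes to the following onset.
/i…o/ gap (V3→V4): /drb/ — longest licit onset from the right is /b/, leaving /dr/ as coda.
Putting it together: prov.mu.didr.bob.
Classifying each syllable: /prov/ (closed), /mu/ (open), /didr/ (closed), /bob/ (closed).
Open syllables: 1.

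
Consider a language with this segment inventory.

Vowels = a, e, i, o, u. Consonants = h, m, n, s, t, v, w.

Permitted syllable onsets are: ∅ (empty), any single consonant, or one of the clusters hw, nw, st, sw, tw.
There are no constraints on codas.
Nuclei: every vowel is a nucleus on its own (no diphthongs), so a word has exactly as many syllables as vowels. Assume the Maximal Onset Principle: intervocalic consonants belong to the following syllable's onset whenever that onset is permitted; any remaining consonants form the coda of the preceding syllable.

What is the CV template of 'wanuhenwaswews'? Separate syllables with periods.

CV.CV.CV.CCV.CCVCC

Vowels present: a, u, e, a, e; each is a nucleus, giving 5 syllables.
Between /a/ (V1) and /u/ (V2): /n/ is a single consonant, so it becomes the next onset.
Between /u/ (V2) and /e/ (V3): /h/ → onset of the next syllable (single consonants are always licit onsets).
Between /e/ (V3) and /a/ (V4): /nw/ is a licit onset in full, so it all attaches to the next syllable.
Between /a/ (V4) and /e/ (V5): /sw/ — entire cluster is a permitted onset → onset /sw/, coda ∅.
So the parse is wa.nu.he.nwa.swews.
Mapping each syllable to C/V: /wa/ → CV, /nu/ → CV, /he/ → CV, /nwa/ → CCV, /swews/ → CCVCC.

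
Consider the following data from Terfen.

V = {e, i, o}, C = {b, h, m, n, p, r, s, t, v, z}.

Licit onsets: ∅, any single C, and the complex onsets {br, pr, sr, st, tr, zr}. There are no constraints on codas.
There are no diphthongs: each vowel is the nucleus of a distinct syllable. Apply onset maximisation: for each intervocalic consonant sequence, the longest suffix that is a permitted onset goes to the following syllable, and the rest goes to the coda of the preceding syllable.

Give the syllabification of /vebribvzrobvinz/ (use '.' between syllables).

ve.bribv.zrob.vinz

Vowels present: e, i, o, i; each is a nucleus, giving 4 syllables.
/e…i/ gap (V1→V2): cluster /br/ — /br/ is itself a permitted onset, so the whole cluster goes right; preceding coda = ∅.
/i…o/ gap (V2→V3): /bvzr/ splits as /bv/ + /zr/ (/zr/ is the longest suffix that is a licit onset).
/o…i/ gap (V3→V4): /bv/ — longest licit onset from the right is /v/, leaving /b/ as coda.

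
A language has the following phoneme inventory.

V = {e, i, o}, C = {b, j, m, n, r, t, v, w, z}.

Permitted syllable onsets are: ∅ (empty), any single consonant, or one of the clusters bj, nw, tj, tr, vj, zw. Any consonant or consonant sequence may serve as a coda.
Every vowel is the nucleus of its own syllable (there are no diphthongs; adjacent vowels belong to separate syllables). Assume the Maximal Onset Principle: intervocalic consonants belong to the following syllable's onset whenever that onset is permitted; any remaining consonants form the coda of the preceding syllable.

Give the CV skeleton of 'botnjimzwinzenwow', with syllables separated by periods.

Nuclei (vowels): o, i, i, e, o → 5 syllables.
/o…i/ gap (V1→V2): /tnj/ splits as /tn/ + /j/ (/j/ is the longest suffix that is a licit onset).
/i…i/ gap (V2→V3): /mzw/ splits as /m/ + /zw/ (/zw/ is the longest suffix that is a licit onset).
/i…e/ gap (V3→V4): /nz/ splits as /n/ + /z/ (/z/ is the longest suffix that is a licit onset).
/e…o/ gap (V4→V5): cluster /nw/ — /nw/ is itself a permitted onset, so the whole cluster goes right; preceding coda = ∅.
Putting it together: botn.jim.zwin.ze.nwow.
Mapping each syllable to C/V: /botn/ → CVCC, /jim/ → CVC, /zwin/ → CCVC, /ze/ → CV, /nwow/ → CCVC.

CVCC.CVC.CCVC.CV.CCVC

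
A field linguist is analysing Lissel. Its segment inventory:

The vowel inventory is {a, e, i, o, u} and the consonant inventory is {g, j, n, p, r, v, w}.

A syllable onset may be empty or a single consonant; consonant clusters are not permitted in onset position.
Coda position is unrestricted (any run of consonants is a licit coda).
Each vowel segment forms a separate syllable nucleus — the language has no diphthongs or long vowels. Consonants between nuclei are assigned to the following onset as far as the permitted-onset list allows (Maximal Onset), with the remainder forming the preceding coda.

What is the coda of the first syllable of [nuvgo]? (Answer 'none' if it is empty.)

Nuclei (vowels): u, o → 2 syllables.
V1 /u/ – V2 /o/: /vg/; trying suffixes from longest down, /g/ is the first permitted one, so coda /v/ | onset /g/.
Putting it together: nuv.go.
Syllable 1 is /nuv/: onset /n/, nucleus /u/, coda /v/.

v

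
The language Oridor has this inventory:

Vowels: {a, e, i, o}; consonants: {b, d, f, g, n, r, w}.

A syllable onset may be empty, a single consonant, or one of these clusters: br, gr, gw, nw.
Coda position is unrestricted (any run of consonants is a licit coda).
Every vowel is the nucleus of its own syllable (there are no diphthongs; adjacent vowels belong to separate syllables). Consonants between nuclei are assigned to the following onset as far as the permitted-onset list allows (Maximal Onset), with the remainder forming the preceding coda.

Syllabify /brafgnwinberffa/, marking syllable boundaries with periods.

Vowels present: a, i, e, a; each is a nucleus, giving 4 syllables.
σ1/σ2 boundary: cluster /fgnw/ — the longest permitted-onset suffix is /nw/; onset = /nw/, preceding coda = /fg/.
σ2/σ3 boundary: /nb/; trying suffixes from longest down, /b/ is the first permitted one, so coda /n/ | onset /b/.
σ3/σ4 boundary: /rff/; trying suffixes from longest down, /f/ is the first permitted one, so coda /rf/ | onset /f/.

brafg.nwin.berf.fa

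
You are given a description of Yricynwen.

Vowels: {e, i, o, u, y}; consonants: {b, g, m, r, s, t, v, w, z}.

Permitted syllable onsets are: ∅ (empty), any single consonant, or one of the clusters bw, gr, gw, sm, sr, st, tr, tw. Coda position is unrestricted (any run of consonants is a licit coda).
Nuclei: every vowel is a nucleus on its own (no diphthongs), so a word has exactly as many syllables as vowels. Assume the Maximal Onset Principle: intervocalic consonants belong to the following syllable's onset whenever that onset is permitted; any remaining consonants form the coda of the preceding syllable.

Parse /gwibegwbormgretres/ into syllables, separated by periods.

Nuclei (vowels): i, e, o, e, e → 5 syllables.
/i…e/ gap (V1→V2): /b/ → onset of the next syllable (single consonants are always licit onsets).
/e…o/ gap (V2→V3): /gwb/ — longest licit onset from the right is /b/, leaving /gw/ as coda.
/o…e/ gap (V3→V4): /rmgr/; trying suffixes from longest down, /gr/ is the first permitted one, so coda /rm/ | onset /gr/.
/e…e/ gap (V4→V5): /tr/ — entire cluster is a permitted onset → onset /tr/, coda ∅.

gwi.begw.borm.gre.tres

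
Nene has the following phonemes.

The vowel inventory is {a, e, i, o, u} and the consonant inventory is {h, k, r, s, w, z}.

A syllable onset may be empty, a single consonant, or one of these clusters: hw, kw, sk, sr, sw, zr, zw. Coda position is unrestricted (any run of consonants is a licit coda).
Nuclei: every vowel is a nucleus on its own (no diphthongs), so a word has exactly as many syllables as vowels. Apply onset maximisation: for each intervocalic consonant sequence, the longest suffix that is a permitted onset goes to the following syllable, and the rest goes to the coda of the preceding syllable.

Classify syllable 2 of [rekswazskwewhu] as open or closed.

closed

The vowels are e, a, e, u — 4 nuclei, so 4 syllables.
σ1/σ2 boundary: cluster /ksw/ — the longest permitted-onset suffix is /sw/; onset = /sw/, preceding coda = /k/.
σ2/σ3 boundary: /zskw/ splits as /zs/ + /kw/ (/kw/ is the longest suffix that is a licit onset).
σ3/σ4 boundary: /wh/ splits as /w/ + /h/ (/h/ is the longest suffix that is a licit onset).
Putting it together: rek.swazs.kwew.hu.
Syllable 2 is /swazs/ with coda /zs/, so it is closed.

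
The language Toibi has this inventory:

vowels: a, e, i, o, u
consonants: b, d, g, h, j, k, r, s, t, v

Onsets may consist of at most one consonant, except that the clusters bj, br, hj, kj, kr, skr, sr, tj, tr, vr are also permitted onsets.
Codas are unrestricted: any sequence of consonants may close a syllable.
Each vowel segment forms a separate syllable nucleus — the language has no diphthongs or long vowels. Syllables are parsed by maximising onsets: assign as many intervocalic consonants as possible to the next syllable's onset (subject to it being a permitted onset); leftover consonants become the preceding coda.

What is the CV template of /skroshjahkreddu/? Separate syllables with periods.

Vowels present: o, a, e, u; each is a nucleus, giving 4 syllables.
/o…a/ gap (V1→V2): /shj/ — longest licit onset from the right is /hj/, leaving /s/ as coda.
/a…e/ gap (V2→V3): /hkr/ splits as /h/ + /kr/ (/kr/ is the longest suffix that is a licit onset).
/e…u/ gap (V3→V4): /dd/ — longest licit onset from the right is /d/, leaving /d/ as coda.
Putting it together: skros.hjah.kred.du.
Mapping each syllable to C/V: /skros/ → CCCVC, /hjah/ → CCVC, /kred/ → CCVC, /du/ → CV.

CCCVC.CCVC.CCVC.CV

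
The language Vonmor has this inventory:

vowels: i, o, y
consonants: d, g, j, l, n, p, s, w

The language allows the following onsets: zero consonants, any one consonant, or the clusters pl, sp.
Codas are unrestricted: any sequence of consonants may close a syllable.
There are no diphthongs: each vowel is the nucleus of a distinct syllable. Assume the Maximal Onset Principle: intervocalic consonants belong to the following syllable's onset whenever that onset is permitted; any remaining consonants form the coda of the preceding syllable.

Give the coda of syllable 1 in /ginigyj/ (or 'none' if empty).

Vowels present: i, i, y; each is a nucleus, giving 3 syllables.
V1 /i/ – V2 /i/: /n/ → onset of the next syllable (single consonants are always licit onsets).
V2 /i/ – V3 /y/: just /g/ — single C goes to the following onset.
Result: gi.ni.gyj.
Syllable 1 is /gi/: onset /g/, nucleus /i/, coda ∅.

none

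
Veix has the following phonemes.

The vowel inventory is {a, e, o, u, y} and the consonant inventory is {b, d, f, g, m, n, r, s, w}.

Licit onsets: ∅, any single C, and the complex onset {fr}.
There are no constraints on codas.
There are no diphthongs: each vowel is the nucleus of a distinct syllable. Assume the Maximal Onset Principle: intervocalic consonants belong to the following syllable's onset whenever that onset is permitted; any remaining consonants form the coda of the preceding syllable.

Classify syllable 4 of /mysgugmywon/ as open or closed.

Nuclei (vowels): y, u, y, o → 4 syllables.
V1 /y/ – V2 /u/: /sg/ splits as /s/ + /g/ (/g/ is the longest suffix that is a licit onset).
V2 /u/ – V3 /y/: /gm/; trying suffixes from longest down, /m/ is the first permitted one, so coda /g/ | onset /m/.
V3 /y/ – V4 /o/: /w/ is a single consonant, so it becomes the next onset.
Putting it together: mys.gug.my.won.
Syllable 4 is /won/ with coda /n/, so it is closed.

closed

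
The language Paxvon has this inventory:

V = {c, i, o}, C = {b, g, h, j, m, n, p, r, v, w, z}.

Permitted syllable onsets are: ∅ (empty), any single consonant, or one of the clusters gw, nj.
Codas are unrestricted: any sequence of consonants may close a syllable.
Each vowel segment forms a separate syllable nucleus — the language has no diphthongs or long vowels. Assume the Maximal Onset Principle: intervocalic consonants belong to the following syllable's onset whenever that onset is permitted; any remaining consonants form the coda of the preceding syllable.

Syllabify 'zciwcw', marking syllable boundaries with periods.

zc.i.wcw

The vowels are c, i, c — 3 nuclei, so 3 syllables.
V1 /c/ – V2 /i/: nothing intervenes; syllable break is V.V.
V2 /i/ – V3 /c/: just /w/ — single C goes to the following onset.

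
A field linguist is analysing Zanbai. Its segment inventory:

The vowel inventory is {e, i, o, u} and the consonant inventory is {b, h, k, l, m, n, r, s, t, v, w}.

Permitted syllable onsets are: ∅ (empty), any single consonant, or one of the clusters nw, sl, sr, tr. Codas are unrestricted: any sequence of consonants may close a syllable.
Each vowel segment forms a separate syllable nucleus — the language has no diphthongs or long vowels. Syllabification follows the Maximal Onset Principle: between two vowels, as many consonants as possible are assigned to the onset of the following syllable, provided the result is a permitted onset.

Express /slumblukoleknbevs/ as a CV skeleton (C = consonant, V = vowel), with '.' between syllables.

Vowels present: u, u, o, e, e; each is a nucleus, giving 5 syllables.
V1 /u/ – V2 /u/: cluster /mbl/ — the longest permitted-onset suffix is /l/; onset = /l/, preceding coda = /mb/.
V2 /u/ – V3 /o/: /k/ is a single consonant, so it becomes the next onset.
V3 /o/ – V4 /e/: /l/ → onset of the next syllable (single consonants are always licit onsets).
V4 /e/ – V5 /e/: /knb/ — longest licit onset from the right is /b/, leaving /kn/ as coda.
So the parse is slumb.lu.ko.lekn.bevs.
Mapping each syllable to C/V: /slumb/ → CCVCC, /lu/ → CV, /ko/ → CV, /lekn/ → CVCC, /bevs/ → CVCC.

CCVCC.CV.CV.CVCC.CVCC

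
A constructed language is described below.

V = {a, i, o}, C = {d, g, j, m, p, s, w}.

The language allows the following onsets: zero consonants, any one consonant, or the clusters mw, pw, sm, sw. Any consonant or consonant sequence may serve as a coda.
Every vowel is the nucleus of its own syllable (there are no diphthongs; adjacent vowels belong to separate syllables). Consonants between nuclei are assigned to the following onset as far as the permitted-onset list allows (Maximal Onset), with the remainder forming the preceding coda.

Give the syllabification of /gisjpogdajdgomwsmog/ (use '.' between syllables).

The vowels are i, o, a, o, o — 5 nuclei, so 5 syllables.
Between /i/ (V1) and /o/ (V2): /sjp/; trying suffixes from longest down, /p/ is the first permitted one, so coda /sj/ | onset /p/.
Between /o/ (V2) and /a/ (V3): cluster /gd/ — the longest permitted-onset suffix is /d/; onset = /d/, preceding coda = /g/.
Between /a/ (V3) and /o/ (V4): cluster /jdg/ — the longest permitted-onset suffix is /g/; onset = /g/, preceding coda = /jd/.
Between /o/ (V4) and /o/ (V5): /mwsm/ — longest licit onset from the right is /sm/, leaving /mw/ as coda.

gisj.pog.dajd.gomw.smog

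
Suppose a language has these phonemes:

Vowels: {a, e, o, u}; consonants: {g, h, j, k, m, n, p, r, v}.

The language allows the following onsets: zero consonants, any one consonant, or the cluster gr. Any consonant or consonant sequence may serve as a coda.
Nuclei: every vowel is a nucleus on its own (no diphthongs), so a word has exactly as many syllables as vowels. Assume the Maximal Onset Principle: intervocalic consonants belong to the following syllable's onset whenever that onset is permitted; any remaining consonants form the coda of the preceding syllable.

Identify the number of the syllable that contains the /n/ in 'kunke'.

1

The vowels are u, e — 2 nuclei, so 2 syllables.
/u…e/ gap (V1→V2): cluster /nk/ — the longest permitted-onset suffix is /k/; onset = /k/, preceding coda = /n/.
Putting it together: kun.ke.
The /n/ is in the coda of syllable 1 (/kun/).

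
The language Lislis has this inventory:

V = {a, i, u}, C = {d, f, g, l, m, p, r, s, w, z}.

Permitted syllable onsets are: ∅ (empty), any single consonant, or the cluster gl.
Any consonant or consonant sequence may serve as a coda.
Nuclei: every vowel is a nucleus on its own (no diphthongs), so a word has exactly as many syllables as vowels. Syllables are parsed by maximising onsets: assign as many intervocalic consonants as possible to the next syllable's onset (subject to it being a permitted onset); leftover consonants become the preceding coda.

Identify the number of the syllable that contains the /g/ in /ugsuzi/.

1

Nuclei (vowels): u, u, i → 3 syllables.
/u…u/ gap (V1→V2): /gs/; trying suffixes from longest down, /s/ is the first permitted one, so coda /g/ | onset /s/.
/u…i/ gap (V2→V3): /z/ → onset of the next syllable (single consonants are always licit onsets).
Result: ug.su.zi.
The /g/ is in the coda of syllable 1 (/ug/).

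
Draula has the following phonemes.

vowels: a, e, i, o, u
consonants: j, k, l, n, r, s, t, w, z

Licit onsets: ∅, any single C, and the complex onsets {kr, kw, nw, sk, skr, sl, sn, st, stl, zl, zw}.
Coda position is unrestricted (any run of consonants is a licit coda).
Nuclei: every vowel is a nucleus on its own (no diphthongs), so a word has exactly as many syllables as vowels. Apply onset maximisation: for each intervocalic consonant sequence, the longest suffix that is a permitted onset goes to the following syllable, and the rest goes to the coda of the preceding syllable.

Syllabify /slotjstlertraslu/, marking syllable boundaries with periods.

Vowels present: o, e, a, u; each is a nucleus, giving 4 syllables.
σ1/σ2 boundary: /tjstl/ splits as /tj/ + /stl/ (/stl/ is the longest suffix that is a licit onset).
σ2/σ3 boundary: cluster /rtr/ — the longest permitted-onset suffix is /r/; onset = /r/, preceding coda = /rt/.
σ3/σ4 boundary: /sl/ is a licit onset in full, so it all attaches to the next syllable.

slotj.stlert.ra.slu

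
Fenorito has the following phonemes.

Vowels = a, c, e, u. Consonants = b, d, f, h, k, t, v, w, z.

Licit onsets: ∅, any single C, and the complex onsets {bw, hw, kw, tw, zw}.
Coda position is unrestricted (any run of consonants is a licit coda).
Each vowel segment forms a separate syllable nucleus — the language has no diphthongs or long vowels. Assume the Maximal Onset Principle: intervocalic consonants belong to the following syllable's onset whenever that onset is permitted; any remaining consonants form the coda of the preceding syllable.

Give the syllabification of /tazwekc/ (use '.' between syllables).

ta.zwe.kc

The vowels are a, e, c — 3 nuclei, so 3 syllables.
σ1/σ2 boundary: cluster /zw/ — /zw/ is itself a permitted onset, so the whole cluster goes right; preceding coda = ∅.
σ2/σ3 boundary: /k/ → onset of the next syllable (single consonants are always licit onsets).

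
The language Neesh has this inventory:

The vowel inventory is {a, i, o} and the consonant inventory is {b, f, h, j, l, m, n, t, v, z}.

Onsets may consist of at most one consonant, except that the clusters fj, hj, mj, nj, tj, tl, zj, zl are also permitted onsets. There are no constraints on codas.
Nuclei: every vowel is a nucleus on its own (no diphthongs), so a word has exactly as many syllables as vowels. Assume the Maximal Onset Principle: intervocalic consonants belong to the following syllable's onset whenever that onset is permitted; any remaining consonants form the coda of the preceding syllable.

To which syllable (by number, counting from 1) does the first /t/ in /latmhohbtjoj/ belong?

1

Nuclei (vowels): a, o, o → 3 syllables.
/a…o/ gap (V1→V2): /tmh/ splits as /tm/ + /h/ (/h/ is the longest suffix that is a licit onset).
/o…o/ gap (V2→V3): cluster /hbtj/ — the longest permitted-onset suffix is /tj/; onset = /tj/, preceding coda = /hb/.
Putting it together: latm.hohb.tjoj.
The first /t/ is in the coda of syllable 1 (/latm/).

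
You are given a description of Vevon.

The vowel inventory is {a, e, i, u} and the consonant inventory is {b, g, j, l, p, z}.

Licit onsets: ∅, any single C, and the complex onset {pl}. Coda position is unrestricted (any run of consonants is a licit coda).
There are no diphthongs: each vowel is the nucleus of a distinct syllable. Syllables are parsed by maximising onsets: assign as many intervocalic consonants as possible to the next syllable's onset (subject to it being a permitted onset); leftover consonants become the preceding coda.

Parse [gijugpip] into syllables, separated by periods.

gi.jug.pip

Vowels present: i, u, i; each is a nucleus, giving 3 syllables.
V1 /i/ – V2 /u/: just /j/ — single C goes to the following onset.
V2 /u/ – V3 /i/: cluster /gp/ — the longest permitted-onset suffix is /p/; onset = /p/, preceding coda = /g/.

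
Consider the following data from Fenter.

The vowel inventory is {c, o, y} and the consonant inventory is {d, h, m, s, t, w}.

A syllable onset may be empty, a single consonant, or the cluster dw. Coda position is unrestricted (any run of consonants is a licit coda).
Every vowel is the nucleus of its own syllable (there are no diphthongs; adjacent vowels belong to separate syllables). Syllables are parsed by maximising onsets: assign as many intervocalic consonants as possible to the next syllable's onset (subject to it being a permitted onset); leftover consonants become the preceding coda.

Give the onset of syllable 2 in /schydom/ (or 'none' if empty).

h

Nuclei (vowels): c, y, o → 3 syllables.
σ1/σ2 boundary: just /h/ — single C goes to the following onset.
σ2/σ3 boundary: /d/ → onset of the next syllable (single consonants are always licit onsets).
Putting it together: sc.hy.dom.
Syllable 2 is /hy/: onset /h/, nucleus /y/, coda ∅.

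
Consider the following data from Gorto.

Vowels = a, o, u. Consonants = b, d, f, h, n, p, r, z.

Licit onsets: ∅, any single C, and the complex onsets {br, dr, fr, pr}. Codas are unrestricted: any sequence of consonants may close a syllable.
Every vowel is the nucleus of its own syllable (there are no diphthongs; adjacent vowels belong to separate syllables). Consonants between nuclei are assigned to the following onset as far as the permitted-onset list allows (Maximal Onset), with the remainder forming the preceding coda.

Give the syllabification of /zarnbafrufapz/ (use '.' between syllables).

The vowels are a, a, u, a — 4 nuclei, so 4 syllables.
V1 /a/ – V2 /a/: /rnb/ — longest licit onset from the right is /b/, leaving /rn/ as coda.
V2 /a/ – V3 /u/: cluster /fr/ — /fr/ is itself a permitted onset, so the whole cluster goes right; preceding coda = ∅.
V3 /u/ – V4 /a/: just /f/ — single C goes to the following onset.

zarn.ba.fru.fapz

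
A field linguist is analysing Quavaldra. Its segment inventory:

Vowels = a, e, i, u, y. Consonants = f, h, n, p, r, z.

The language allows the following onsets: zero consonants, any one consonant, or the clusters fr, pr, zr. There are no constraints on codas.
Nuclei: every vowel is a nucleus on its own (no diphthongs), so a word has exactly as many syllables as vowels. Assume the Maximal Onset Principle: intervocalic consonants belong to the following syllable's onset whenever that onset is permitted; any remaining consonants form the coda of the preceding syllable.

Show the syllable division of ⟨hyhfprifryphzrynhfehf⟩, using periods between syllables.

The vowels are y, i, y, y, e — 5 nuclei, so 5 syllables.
Between /y/ (V1) and /i/ (V2): /hfpr/ splits as /hf/ + /pr/ (/pr/ is the longest suffix that is a licit onset).
Between /i/ (V2) and /y/ (V3): /fr/ — entire cluster is a permitted onset → onset /fr/, coda ∅.
Between /y/ (V3) and /y/ (V4): /phzr/; trying suffixes from longest down, /zr/ is the first permitted one, so coda /ph/ | onset /zr/.
Between /y/ (V4) and /e/ (V5): /nhf/ splits as /nh/ + /f/ (/f/ is the longest suffix that is a licit onset).

hyhf.pri.fryph.zrynh.fehf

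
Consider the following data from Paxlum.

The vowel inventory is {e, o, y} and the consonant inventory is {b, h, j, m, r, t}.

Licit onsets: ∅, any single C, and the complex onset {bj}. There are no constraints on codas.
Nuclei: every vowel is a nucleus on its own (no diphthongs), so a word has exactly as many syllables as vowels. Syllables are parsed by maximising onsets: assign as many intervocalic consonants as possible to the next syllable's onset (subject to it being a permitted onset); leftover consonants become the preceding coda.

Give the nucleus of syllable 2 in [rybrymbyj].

The vowels are y, y, y — 3 nuclei, so 3 syllables.
The second nucleus (vowel 2 from the left) is /y/.

y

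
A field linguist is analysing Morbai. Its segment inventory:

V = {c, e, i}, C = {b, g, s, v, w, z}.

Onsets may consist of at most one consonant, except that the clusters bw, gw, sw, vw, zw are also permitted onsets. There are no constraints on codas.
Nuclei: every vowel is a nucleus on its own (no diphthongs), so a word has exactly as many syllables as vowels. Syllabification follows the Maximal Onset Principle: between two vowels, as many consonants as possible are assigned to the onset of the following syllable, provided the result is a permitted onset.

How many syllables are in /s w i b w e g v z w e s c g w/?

4

The vowels are i, e, e, c — 4 nuclei, so 4 syllables.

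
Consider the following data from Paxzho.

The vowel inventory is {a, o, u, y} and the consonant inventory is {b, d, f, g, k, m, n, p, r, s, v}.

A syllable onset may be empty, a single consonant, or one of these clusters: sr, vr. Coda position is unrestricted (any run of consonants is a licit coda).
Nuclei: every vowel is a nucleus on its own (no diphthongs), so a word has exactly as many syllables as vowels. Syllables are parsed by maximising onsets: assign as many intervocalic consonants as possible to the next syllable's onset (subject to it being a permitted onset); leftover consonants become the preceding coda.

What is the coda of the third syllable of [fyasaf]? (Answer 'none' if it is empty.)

Vowels present: y, a, a; each is a nucleus, giving 3 syllables.
σ1/σ2 boundary: hiatus — the boundary sits between the two vowels.
σ2/σ3 boundary: /s/ → onset of the next syllable (single consonants are always licit onsets).
Syllabification: fy.a.saf.
Syllable 3 is /saf/: onset /s/, nucleus /a/, coda /f/.

f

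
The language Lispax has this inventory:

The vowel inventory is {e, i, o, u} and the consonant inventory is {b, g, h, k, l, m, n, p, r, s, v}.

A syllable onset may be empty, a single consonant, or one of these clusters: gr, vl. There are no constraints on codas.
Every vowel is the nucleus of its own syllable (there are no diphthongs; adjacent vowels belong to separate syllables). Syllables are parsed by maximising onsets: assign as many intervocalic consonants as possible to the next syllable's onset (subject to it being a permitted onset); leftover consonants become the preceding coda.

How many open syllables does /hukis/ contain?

Nuclei (vowels): u, i → 2 syllables.
σ1/σ2 boundary: /k/ is a single consonant, so it becomes the next onset.
Result: hu.kis.
Classifying each syllable: /hu/ (open), /kis/ (closed).
Open syllables: 1.

1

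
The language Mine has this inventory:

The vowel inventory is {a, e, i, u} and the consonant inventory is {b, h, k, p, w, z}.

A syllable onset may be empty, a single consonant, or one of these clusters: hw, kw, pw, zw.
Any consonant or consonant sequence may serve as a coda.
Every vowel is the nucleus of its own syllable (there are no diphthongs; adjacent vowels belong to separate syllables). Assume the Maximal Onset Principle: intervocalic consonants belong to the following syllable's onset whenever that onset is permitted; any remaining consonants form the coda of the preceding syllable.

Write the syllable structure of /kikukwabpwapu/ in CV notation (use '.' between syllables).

CV.CV.CCVC.CCV.CV

The vowels are i, u, a, a, u — 5 nuclei, so 5 syllables.
Between /i/ (V1) and /u/ (V2): just /k/ — single C goes to the following onset.
Between /u/ (V2) and /a/ (V3): /kw/ — entire cluster is a permitted onset → onset /kw/, coda ∅.
Between /a/ (V3) and /a/ (V4): /bpw/; trying suffixes from longest down, /pw/ is the first permitted one, so coda /b/ | onset /pw/.
Between /a/ (V4) and /u/ (V5): /p/ is a single consonant, so it becomes the next onset.
Syllabification: ki.ku.kwab.pwa.pu.
Mapping each syllable to C/V: /ki/ → CV, /ku/ → CV, /kwab/ → CCVC, /pwa/ → CCV, /pu/ → CV.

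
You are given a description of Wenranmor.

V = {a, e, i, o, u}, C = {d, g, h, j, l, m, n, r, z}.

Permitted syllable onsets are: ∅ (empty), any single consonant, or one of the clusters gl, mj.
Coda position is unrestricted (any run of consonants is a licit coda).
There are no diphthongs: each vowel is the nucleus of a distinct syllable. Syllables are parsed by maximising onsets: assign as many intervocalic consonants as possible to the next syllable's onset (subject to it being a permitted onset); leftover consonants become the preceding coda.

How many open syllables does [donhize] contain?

Vowels present: o, i, e; each is a nucleus, giving 3 syllables.
/o…i/ gap (V1→V2): /nh/ splits as /n/ + /h/ (/h/ is the longest suffix that is a licit onset).
/i…e/ gap (V2→V3): /z/ → onset of the next syllable (single consonants are always licit onsets).
So the parse is don.hi.ze.
Classifying each syllable: /don/ (closed), /hi/ (open), /ze/ (open).
Open syllables: 2.

2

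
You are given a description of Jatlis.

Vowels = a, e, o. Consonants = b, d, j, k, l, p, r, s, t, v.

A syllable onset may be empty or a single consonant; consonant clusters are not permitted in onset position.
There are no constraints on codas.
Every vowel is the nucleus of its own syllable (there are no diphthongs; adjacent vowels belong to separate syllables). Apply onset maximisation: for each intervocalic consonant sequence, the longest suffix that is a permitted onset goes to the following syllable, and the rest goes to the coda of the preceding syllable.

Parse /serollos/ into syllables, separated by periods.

The vowels are e, o, o — 3 nuclei, so 3 syllables.
Between /e/ (V1) and /o/ (V2): just /r/ — single C goes to the following onset.
Between /o/ (V2) and /o/ (V3): /ll/ splits as /l/ + /l/ (/l/ is the longest suffix that is a licit onset).

se.rol.los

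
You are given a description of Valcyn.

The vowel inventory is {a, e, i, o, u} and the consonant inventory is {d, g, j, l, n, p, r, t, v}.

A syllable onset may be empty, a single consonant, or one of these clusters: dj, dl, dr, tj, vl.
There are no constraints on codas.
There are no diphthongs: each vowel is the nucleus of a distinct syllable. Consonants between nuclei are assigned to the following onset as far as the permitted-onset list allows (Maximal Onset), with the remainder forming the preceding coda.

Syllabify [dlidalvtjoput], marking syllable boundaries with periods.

Vowels present: i, a, o, u; each is a nucleus, giving 4 syllables.
Between /i/ (V1) and /a/ (V2): /d/ is a single consonant, so it becomes the next onset.
Between /a/ (V2) and /o/ (V3): /lvtj/; trying suffixes from longest down, /tj/ is the first permitted one, so coda /lv/ | onset /tj/.
Between /o/ (V3) and /u/ (V4): /p/ is a single consonant, so it becomes the next onset.

dli.dalv.tjo.put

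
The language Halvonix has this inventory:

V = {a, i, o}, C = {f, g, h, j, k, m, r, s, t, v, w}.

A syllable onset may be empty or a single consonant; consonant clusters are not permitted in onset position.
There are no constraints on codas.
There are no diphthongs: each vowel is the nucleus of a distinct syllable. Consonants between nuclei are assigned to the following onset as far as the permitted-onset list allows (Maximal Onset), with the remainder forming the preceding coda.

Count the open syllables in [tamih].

1

Vowels present: a, i; each is a nucleus, giving 2 syllables.
σ1/σ2 boundary: just /m/ — single C goes to the following onset.
Putting it together: ta.mih.
Classifying each syllable: /ta/ (open), /mih/ (closed).
Open syllables: 1.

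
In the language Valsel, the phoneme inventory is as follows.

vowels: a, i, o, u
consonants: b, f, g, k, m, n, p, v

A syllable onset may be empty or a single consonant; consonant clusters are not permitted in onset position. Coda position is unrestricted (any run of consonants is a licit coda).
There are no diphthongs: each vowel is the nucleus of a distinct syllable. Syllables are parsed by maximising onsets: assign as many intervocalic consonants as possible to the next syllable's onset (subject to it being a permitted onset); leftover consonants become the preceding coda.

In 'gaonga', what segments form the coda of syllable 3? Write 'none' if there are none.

none

The vowels are a, o, a — 3 nuclei, so 3 syllables.
V1 /a/ – V2 /o/: nothing intervenes; syllable break is V.V.
V2 /o/ – V3 /a/: /ng/ splits as /n/ + /g/ (/g/ is the longest suffix that is a licit onset).
So the parse is ga.on.ga.
Syllable 3 is /ga/: onset /g/, nucleus /a/, coda ∅.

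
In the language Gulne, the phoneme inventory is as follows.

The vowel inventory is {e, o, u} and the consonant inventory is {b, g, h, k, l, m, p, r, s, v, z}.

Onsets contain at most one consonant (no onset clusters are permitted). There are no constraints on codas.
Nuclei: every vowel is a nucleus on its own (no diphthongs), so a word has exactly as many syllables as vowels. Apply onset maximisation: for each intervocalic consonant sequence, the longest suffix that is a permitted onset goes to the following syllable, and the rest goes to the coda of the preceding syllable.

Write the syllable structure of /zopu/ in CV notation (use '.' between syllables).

CV.CV

Nuclei (vowels): o, u → 2 syllables.
/o…u/ gap (V1→V2): /p/ is a single consonant, so it becomes the next onset.
So the parse is zo.pu.
Mapping each syllable to C/V: /zo/ → CV, /pu/ → CV.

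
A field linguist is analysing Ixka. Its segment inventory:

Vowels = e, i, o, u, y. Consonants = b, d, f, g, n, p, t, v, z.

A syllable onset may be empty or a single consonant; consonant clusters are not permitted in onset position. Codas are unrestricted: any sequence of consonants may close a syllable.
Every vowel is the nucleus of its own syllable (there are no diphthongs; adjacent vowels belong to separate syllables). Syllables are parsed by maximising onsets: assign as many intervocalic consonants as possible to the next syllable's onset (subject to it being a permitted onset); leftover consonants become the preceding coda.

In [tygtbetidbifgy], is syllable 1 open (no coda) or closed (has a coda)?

The vowels are y, e, i, i, y — 5 nuclei, so 5 syllables.
V1 /y/ – V2 /e/: /gtb/; trying suffixes from longest down, /b/ is the first permitted one, so coda /gt/ | onset /b/.
V2 /e/ – V3 /i/: just /t/ — single C goes to the following onset.
V3 /i/ – V4 /i/: cluster /db/ — the longest permitted-onset suffix is /b/; onset = /b/, preceding coda = /d/.
V4 /i/ – V5 /y/: /fg/ — longest licit onset from the right is /g/, leaving /f/ as coda.
Result: tygt.be.tid.bif.gy.
Syllable 1 is /tygt/ with coda /gt/, so it is closed.

closed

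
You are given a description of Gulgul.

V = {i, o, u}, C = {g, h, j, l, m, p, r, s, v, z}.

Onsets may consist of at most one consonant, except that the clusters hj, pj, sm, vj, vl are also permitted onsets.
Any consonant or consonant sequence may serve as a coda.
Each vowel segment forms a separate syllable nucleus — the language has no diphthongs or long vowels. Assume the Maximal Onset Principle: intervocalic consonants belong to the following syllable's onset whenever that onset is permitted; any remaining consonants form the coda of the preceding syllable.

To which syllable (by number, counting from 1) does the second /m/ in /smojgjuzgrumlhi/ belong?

3

Vowels present: o, u, u, i; each is a nucleus, giving 4 syllables.
Between /o/ (V1) and /u/ (V2): cluster /jgj/ — the longest permitted-onset suffix is /j/; onset = /j/, preceding coda = /jg/.
Between /u/ (V2) and /u/ (V3): cluster /zgr/ — the longest permitted-onset suffix is /r/; onset = /r/, preceding coda = /zg/.
Between /u/ (V3) and /i/ (V4): /mlh/ — longest licit onset from the right is /h/, leaving /ml/ as coda.
Syllabification: smojg.juzg.ruml.hi.
The second /m/ is in the coda of syllable 3 (/ruml/).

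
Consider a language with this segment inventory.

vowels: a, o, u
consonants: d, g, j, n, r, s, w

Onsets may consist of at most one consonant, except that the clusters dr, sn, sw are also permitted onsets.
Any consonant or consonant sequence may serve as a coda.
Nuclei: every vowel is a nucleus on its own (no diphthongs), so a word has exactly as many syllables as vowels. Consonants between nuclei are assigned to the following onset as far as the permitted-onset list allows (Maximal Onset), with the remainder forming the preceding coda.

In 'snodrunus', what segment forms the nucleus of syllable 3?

u

Vowels present: o, u, u; each is a nucleus, giving 3 syllables.
The third nucleus (vowel 3 from the left) is /u/.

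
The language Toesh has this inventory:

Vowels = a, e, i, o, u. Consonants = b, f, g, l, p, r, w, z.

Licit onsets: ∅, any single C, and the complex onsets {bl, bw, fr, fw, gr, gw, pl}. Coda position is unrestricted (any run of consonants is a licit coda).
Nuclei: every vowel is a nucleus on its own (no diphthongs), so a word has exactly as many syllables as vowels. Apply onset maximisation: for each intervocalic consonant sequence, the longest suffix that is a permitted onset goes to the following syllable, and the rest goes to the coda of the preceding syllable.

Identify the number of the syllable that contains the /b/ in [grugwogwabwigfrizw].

The vowels are u, o, a, i, i — 5 nuclei, so 5 syllables.
/u…o/ gap (V1→V2): cluster /gw/ — /gw/ is itself a permitted onset, so the whole cluster goes right; preceding coda = ∅.
/o…a/ gap (V2→V3): /gw/ — entire cluster is a permitted onset → onset /gw/, coda ∅.
/a…i/ gap (V3→V4): /bw/ is a licit onset in full, so it all attaches to the next syllable.
/i…i/ gap (V4→V5): cluster /gfr/ — the longest permitted-onset suffix is /fr/; onset = /fr/, preceding coda = /g/.
Result: gru.gwo.gwa.bwig.frizw.
The /b/ is in the onset of syllable 4 (/bwig/).

4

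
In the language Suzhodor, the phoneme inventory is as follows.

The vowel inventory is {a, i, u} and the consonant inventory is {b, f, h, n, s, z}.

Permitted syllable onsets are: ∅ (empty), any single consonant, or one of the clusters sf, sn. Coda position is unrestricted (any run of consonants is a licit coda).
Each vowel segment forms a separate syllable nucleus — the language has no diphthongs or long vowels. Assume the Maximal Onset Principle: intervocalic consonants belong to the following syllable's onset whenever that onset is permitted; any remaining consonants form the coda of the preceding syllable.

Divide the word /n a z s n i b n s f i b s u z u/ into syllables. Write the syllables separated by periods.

The vowels are a, i, i, u, u — 5 nuclei, so 5 syllables.
/a…i/ gap (V1→V2): /zsn/ splits as /z/ + /sn/ (/sn/ is the longest suffix that is a licit onset).
/i…i/ gap (V2→V3): /bnsf/ splits as /bn/ + /sf/ (/sf/ is the longest suffix that is a licit onset).
/i…u/ gap (V3→V4): /bs/; trying suffixes from longest down, /s/ is the first permitted one, so coda /b/ | onset /s/.
/u…u/ gap (V4→V5): /z/ is a single consonant, so it becomes the next onset.

naz.snibn.sfib.su.zu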